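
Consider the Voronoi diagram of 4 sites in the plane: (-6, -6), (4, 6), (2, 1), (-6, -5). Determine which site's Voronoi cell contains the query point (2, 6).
Nearest site = (4, 6)

The Voronoi cell of site s contains exactly those query points closer to s than to any other site. Compute squared distances from q = (2, 6) to each site:
  (4 − 2)² + (6 − 6)² = 4
  (2 − 2)² + (1 − 6)² = 25
  (-6 − 2)² + (-5 − 6)² = 185
  (-6 − 2)² + (-6 − 6)² = 208
Minimum is attained by (4, 6), so q lies in its Voronoi cell.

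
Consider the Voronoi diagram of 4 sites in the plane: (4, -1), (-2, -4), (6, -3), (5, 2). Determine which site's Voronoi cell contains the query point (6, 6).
Nearest site = (5, 2)

The Voronoi cell of site s contains exactly those query points closer to s than to any other site. Compute squared distances from q = (6, 6) to each site:
  (5 − 6)² + (2 − 6)² = 17
  (4 − 6)² + (-1 − 6)² = 53
  (6 − 6)² + (-3 − 6)² = 81
  (-2 − 6)² + (-4 − 6)² = 164
Minimum is attained by (5, 2), so q lies in its Voronoi cell.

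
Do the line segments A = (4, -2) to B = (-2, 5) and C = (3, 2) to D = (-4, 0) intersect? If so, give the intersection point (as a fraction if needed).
Yes; intersection at (64/61, 88/61) (t = 30/61 on AB, s = 17/61 on CD)

Parametrize AB as A + t(B − A) = (4 + -6 t, -2 + 7 t) and CD as C + s(D − C) = (3 + -7 s, 2 + -2 s). Solve the linear system for (t, s). Determinant = -61 ≠ 0, so a unique intersection of the containing lines exists. Solution: t = 30/61, s = 17/61 — both in [0, 1], so the segments cross. Intersection point: (64/61, 88/61).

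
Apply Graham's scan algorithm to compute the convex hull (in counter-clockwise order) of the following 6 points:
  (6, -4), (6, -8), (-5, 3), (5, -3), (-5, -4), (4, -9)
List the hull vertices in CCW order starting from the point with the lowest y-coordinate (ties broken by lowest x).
Hull (CCW) = [(4, -9), (6, -8), (6, -4), (5, -3), (-5, 3), (-5, -4)]

Graham scan procedure:
  1. Find the pivot p₀ = point with lowest y (tie → lowest x): (4, -9).
  2. Sort the remaining points by polar angle around p₀.
  3. Walk through sorted points, maintaining a stack; pop the top while the last three entries make a non-left turn (cross product ≤ 0).
  4. Final stack is the convex hull in CCW order: (4, -9), (6, -8), (6, -4), (5, -3), (-5, 3), (-5, -4).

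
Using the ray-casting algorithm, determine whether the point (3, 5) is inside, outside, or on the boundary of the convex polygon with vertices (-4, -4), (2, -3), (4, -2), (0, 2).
The point (3, 5) lies strictly outside the polygon

Cast a horizontal ray to the right from the query point and count how many polygon edges it crosses (each edge strictly once or zero times, handled with the usual half-open convention). 
Parity of crossings → even ⇒ outside.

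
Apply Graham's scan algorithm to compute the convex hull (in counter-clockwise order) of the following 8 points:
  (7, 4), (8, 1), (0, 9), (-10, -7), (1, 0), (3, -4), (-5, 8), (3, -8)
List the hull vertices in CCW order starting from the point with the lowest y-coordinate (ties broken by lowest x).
Hull (CCW) = [(3, -8), (8, 1), (7, 4), (0, 9), (-5, 8), (-10, -7)]

Graham scan procedure:
  1. Find the pivot p₀ = point with lowest y (tie → lowest x): (3, -8).
  2. Sort the remaining points by polar angle around p₀.
  3. Walk through sorted points, maintaining a stack; pop the top while the last three entries make a non-left turn (cross product ≤ 0).
  4. Final stack is the convex hull in CCW order: (3, -8), (8, 1), (7, 4), (0, 9), (-5, 8), (-10, -7).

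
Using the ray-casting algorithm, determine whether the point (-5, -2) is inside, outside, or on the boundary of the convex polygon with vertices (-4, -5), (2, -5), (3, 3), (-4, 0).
The point (-5, -2) lies strictly outside the polygon

Cast a horizontal ray to the right from the query point and count how many polygon edges it crosses (each edge strictly once or zero times, handled with the usual half-open convention). 
Parity of crossings → even ⇒ outside.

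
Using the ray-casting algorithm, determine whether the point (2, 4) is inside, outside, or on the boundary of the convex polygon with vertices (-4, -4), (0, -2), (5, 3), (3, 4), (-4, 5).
The point (2, 4) lies strictly inside the polygon

Cast a horizontal ray to the right from the query point and count how many polygon edges it crosses (each edge strictly once or zero times, handled with the usual half-open convention). 
Parity of crossings → odd ⇒ inside.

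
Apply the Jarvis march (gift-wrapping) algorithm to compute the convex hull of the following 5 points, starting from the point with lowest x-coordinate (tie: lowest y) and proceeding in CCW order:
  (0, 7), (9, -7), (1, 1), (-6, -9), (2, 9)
Hull (CCW) = [(-6, -9), (9, -7), (2, 9), (0, 7)]

Jarvis march: at each step, from the current hull vertex p, select the next vertex q as the point such that every other point lies strictly to the left of (or on) the directed line p → q. (Equivalently: for every other point r, the cross product (q − p) × (r − p) ≥ 0.)
Starting point (lowest x, tie lowest y): (-6, -9). Wrap until returning to start. Resulting hull: (-6, -9), (9, -7), (2, 9), (0, 7).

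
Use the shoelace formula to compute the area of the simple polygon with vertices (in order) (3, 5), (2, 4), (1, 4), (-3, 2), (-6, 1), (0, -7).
Area = 46

Shoelace formula: Area = (1/2) |Σ_i (x_i · y_{i+1} − x_{i+1} · y_i)| (indices mod n). Compute each cross term:
  (3)(4) − (2)(5) = 2
  (2)(4) − (1)(4) = 4
  (1)(2) − (-3)(4) = 14
  (-3)(1) − (-6)(2) = 9
  (-6)(-7) − (0)(1) = 42
  (0)(5) − (3)(-7) = 21
Sum = 92, so (signed) Area = 92/2 = 46, |Area| = 46.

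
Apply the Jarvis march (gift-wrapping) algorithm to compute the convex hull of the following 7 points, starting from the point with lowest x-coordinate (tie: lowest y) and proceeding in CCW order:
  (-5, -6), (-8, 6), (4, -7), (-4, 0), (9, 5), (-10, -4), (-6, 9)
Hull (CCW) = [(-10, -4), (-5, -6), (4, -7), (9, 5), (-6, 9), (-8, 6)]

Jarvis march: at each step, from the current hull vertex p, select the next vertex q as the point such that every other point lies strictly to the left of (or on) the directed line p → q. (Equivalently: for every other point r, the cross product (q − p) × (r − p) ≥ 0.)
Starting point (lowest x, tie lowest y): (-10, -4). Wrap until returning to start. Resulting hull: (-10, -4), (-5, -6), (4, -7), (9, 5), (-6, 9), (-8, 6).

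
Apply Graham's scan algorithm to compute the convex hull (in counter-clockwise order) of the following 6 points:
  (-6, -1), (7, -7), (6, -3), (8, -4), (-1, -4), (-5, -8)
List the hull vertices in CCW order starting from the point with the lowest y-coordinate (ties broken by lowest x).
Hull (CCW) = [(-5, -8), (7, -7), (8, -4), (6, -3), (-6, -1)]

Graham scan procedure:
  1. Find the pivot p₀ = point with lowest y (tie → lowest x): (-5, -8).
  2. Sort the remaining points by polar angle around p₀.
  3. Walk through sorted points, maintaining a stack; pop the top while the last three entries make a non-left turn (cross product ≤ 0).
  4. Final stack is the convex hull in CCW order: (-5, -8), (7, -7), (8, -4), (6, -3), (-6, -1).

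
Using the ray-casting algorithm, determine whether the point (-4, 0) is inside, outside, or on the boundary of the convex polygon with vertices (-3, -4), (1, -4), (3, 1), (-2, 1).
The point (-4, 0) lies strictly outside the polygon

Cast a horizontal ray to the right from the query point and count how many polygon edges it crosses (each edge strictly once or zero times, handled with the usual half-open convention). 
Parity of crossings → even ⇒ outside.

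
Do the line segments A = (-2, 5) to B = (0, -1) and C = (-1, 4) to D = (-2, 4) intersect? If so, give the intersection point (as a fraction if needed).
Yes; intersection at (-5/3, 4) (t = 1/6 on AB, s = 2/3 on CD)

Parametrize AB as A + t(B − A) = (-2 + 2 t, 5 + -6 t) and CD as C + s(D − C) = (-1 + -1 s, 4 + 0 s). Solve the linear system for (t, s). Determinant = 6 ≠ 0, so a unique intersection of the containing lines exists. Solution: t = 1/6, s = 2/3 — both in [0, 1], so the segments cross. Intersection point: (-5/3, 4).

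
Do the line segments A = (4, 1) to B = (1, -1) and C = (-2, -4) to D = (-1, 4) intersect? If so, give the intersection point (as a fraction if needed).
No (intersection of containing lines falls outside at least one segment)

Parametrize and solve: t = 43/22, s = 3/22. At least one of these is outside [0, 1], so the segments do not intersect.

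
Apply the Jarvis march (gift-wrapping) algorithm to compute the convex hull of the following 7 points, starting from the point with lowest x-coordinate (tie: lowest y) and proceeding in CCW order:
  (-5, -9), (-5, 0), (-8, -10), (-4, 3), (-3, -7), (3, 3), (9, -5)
Hull (CCW) = [(-8, -10), (9, -5), (3, 3), (-4, 3), (-5, 0)]

Jarvis march: at each step, from the current hull vertex p, select the next vertex q as the point such that every other point lies strictly to the left of (or on) the directed line p → q. (Equivalently: for every other point r, the cross product (q − p) × (r − p) ≥ 0.)
Starting point (lowest x, tie lowest y): (-8, -10). Wrap until returning to start. Resulting hull: (-8, -10), (9, -5), (3, 3), (-4, 3), (-5, 0).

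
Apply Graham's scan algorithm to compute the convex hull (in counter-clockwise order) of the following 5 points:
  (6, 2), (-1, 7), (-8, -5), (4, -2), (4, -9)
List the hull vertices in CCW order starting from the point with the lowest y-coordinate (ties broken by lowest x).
Hull (CCW) = [(4, -9), (6, 2), (-1, 7), (-8, -5)]

Graham scan procedure:
  1. Find the pivot p₀ = point with lowest y (tie → lowest x): (4, -9).
  2. Sort the remaining points by polar angle around p₀.
  3. Walk through sorted points, maintaining a stack; pop the top while the last three entries make a non-left turn (cross product ≤ 0).
  4. Final stack is the convex hull in CCW order: (4, -9), (6, 2), (-1, 7), (-8, -5).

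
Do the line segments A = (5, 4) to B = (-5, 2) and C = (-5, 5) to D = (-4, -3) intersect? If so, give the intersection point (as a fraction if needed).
Yes; intersection at (-190/41, 85/41) (t = 79/82 on AB, s = 15/41 on CD)

Parametrize AB as A + t(B − A) = (5 + -10 t, 4 + -2 t) and CD as C + s(D − C) = (-5 + 1 s, 5 + -8 s). Solve the linear system for (t, s). Determinant = -82 ≠ 0, so a unique intersection of the containing lines exists. Solution: t = 79/82, s = 15/41 — both in [0, 1], so the segments cross. Intersection point: (-190/41, 85/41).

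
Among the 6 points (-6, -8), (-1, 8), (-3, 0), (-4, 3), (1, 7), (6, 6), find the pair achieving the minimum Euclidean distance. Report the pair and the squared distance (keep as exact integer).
Pair = ((-1, 8), (1, 7)); squared distance = 5

Compute all C(6, 2) = 15 pairwise squared distances (x_i − x_j)² + (y_i − y_j)². The minimum is 5, attained by the pair ((-1, 8), (1, 7)).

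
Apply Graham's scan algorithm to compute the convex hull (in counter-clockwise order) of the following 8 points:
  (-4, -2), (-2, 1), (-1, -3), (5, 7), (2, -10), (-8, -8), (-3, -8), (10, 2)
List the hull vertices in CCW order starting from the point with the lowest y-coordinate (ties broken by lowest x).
Hull (CCW) = [(2, -10), (10, 2), (5, 7), (-2, 1), (-8, -8)]

Graham scan procedure:
  1. Find the pivot p₀ = point with lowest y (tie → lowest x): (2, -10).
  2. Sort the remaining points by polar angle around p₀.
  3. Walk through sorted points, maintaining a stack; pop the top while the last three entries make a non-left turn (cross product ≤ 0).
  4. Final stack is the convex hull in CCW order: (2, -10), (10, 2), (5, 7), (-2, 1), (-8, -8).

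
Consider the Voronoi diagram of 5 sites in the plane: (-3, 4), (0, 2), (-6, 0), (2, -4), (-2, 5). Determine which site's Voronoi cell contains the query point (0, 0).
Nearest site = (0, 2)

The Voronoi cell of site s contains exactly those query points closer to s than to any other site. Compute squared distances from q = (0, 0) to each site:
  (0 − 0)² + (2 − 0)² = 4
  (2 − 0)² + (-4 − 0)² = 20
  (-3 − 0)² + (4 − 0)² = 25
  (-2 − 0)² + (5 − 0)² = 29
  (-6 − 0)² + (0 − 0)² = 36
Minimum is attained by (0, 2), so q lies in its Voronoi cell.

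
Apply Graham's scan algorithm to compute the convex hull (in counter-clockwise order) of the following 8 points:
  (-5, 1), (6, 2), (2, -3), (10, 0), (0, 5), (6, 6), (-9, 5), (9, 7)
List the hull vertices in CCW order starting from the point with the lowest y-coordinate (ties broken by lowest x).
Hull (CCW) = [(2, -3), (10, 0), (9, 7), (-9, 5), (-5, 1)]

Graham scan procedure:
  1. Find the pivot p₀ = point with lowest y (tie → lowest x): (2, -3).
  2. Sort the remaining points by polar angle around p₀.
  3. Walk through sorted points, maintaining a stack; pop the top while the last three entries make a non-left turn (cross product ≤ 0).
  4. Final stack is the convex hull in CCW order: (2, -3), (10, 0), (9, 7), (-9, 5), (-5, 1).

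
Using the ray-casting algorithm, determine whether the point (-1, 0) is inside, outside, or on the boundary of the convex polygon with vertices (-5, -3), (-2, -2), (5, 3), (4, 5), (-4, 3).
The point (-1, 0) lies strictly inside the polygon

Cast a horizontal ray to the right from the query point and count how many polygon edges it crosses (each edge strictly once or zero times, handled with the usual half-open convention). 
Parity of crossings → odd ⇒ inside.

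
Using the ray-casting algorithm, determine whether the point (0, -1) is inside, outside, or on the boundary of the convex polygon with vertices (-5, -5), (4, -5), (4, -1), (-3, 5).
The point (0, -1) lies strictly inside the polygon

Cast a horizontal ray to the right from the query point and count how many polygon edges it crosses (each edge strictly once or zero times, handled with the usual half-open convention). 
Parity of crossings → odd ⇒ inside.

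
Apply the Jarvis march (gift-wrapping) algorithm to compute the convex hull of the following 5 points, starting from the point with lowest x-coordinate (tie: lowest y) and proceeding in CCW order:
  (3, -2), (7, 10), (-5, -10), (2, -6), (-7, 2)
Hull (CCW) = [(-7, 2), (-5, -10), (2, -6), (7, 10)]

Jarvis march: at each step, from the current hull vertex p, select the next vertex q as the point such that every other point lies strictly to the left of (or on) the directed line p → q. (Equivalently: for every other point r, the cross product (q − p) × (r − p) ≥ 0.)
Starting point (lowest x, tie lowest y): (-7, 2). Wrap until returning to start. Resulting hull: (-7, 2), (-5, -10), (2, -6), (7, 10).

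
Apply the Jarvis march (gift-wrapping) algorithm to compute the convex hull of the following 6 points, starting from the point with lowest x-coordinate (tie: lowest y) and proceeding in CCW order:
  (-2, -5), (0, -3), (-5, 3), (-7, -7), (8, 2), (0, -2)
Hull (CCW) = [(-7, -7), (-2, -5), (8, 2), (-5, 3)]

Jarvis march: at each step, from the current hull vertex p, select the next vertex q as the point such that every other point lies strictly to the left of (or on) the directed line p → q. (Equivalently: for every other point r, the cross product (q − p) × (r − p) ≥ 0.)
Starting point (lowest x, tie lowest y): (-7, -7). Wrap until returning to start. Resulting hull: (-7, -7), (-2, -5), (8, 2), (-5, 3).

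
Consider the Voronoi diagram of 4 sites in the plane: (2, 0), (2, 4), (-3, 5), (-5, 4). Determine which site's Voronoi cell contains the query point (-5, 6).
Nearest site = (-5, 4)

The Voronoi cell of site s contains exactly those query points closer to s than to any other site. Compute squared distances from q = (-5, 6) to each site:
  (-5 − -5)² + (4 − 6)² = 4
  (-3 − -5)² + (5 − 6)² = 5
  (2 − -5)² + (4 − 6)² = 53
  (2 − -5)² + (0 − 6)² = 85
Minimum is attained by (-5, 4), so q lies in its Voronoi cell.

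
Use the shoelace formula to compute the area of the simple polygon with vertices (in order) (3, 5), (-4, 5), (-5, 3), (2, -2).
Area = 34

Shoelace formula: Area = (1/2) |Σ_i (x_i · y_{i+1} − x_{i+1} · y_i)| (indices mod n). Compute each cross term:
  (3)(5) − (-4)(5) = 35
  (-4)(3) − (-5)(5) = 13
  (-5)(-2) − (2)(3) = 4
  (2)(5) − (3)(-2) = 16
Sum = 68, so (signed) Area = 68/2 = 34, |Area| = 34.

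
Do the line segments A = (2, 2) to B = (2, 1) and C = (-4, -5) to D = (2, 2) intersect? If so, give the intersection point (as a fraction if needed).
Yes; intersection at (2, 2) (t = 0 on AB, s = 1 on CD)

Parametrize AB as A + t(B − A) = (2 + 0 t, 2 + -1 t) and CD as C + s(D − C) = (-4 + 6 s, -5 + 7 s). Solve the linear system for (t, s). Determinant = -6 ≠ 0, so a unique intersection of the containing lines exists. Solution: t = 0, s = 1 — both in [0, 1], so the segments cross. Intersection point: (2, 2).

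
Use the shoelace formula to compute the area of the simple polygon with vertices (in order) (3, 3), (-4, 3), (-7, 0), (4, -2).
Area = 37

Shoelace formula: Area = (1/2) |Σ_i (x_i · y_{i+1} − x_{i+1} · y_i)| (indices mod n). Compute each cross term:
  (3)(3) − (-4)(3) = 21
  (-4)(0) − (-7)(3) = 21
  (-7)(-2) − (4)(0) = 14
  (4)(3) − (3)(-2) = 18
Sum = 74, so (signed) Area = 74/2 = 37, |Area| = 37.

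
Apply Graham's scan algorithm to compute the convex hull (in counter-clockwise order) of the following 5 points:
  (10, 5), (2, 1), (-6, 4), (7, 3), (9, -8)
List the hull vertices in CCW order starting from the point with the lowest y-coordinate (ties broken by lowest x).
Hull (CCW) = [(9, -8), (10, 5), (-6, 4)]

Graham scan procedure:
  1. Find the pivot p₀ = point with lowest y (tie → lowest x): (9, -8).
  2. Sort the remaining points by polar angle around p₀.
  3. Walk through sorted points, maintaining a stack; pop the top while the last three entries make a non-left turn (cross product ≤ 0).
  4. Final stack is the convex hull in CCW order: (9, -8), (10, 5), (-6, 4).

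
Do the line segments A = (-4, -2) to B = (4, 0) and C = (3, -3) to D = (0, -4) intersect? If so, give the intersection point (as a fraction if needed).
No (intersection of containing lines falls outside at least one segment)

Parametrize and solve: t = 5, s = -11. At least one of these is outside [0, 1], so the segments do not intersect.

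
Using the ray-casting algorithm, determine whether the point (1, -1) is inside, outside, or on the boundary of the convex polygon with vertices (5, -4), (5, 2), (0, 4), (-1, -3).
The point (1, -1) lies strictly inside the polygon

Cast a horizontal ray to the right from the query point and count how many polygon edges it crosses (each edge strictly once or zero times, handled with the usual half-open convention). 
Parity of crossings → odd ⇒ inside.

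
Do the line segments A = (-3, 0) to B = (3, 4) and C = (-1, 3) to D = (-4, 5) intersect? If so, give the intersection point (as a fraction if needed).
No (intersection of containing lines falls outside at least one segment)

Parametrize and solve: t = 13/24, s = -5/12. At least one of these is outside [0, 1], so the segments do not intersect.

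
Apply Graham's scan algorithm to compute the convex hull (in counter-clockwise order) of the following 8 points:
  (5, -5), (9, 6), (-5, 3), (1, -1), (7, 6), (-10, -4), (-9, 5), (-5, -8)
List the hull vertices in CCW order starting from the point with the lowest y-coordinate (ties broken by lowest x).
Hull (CCW) = [(-5, -8), (5, -5), (9, 6), (7, 6), (-9, 5), (-10, -4)]

Graham scan procedure:
  1. Find the pivot p₀ = point with lowest y (tie → lowest x): (-5, -8).
  2. Sort the remaining points by polar angle around p₀.
  3. Walk through sorted points, maintaining a stack; pop the top while the last three entries make a non-left turn (cross product ≤ 0).
  4. Final stack is the convex hull in CCW order: (-5, -8), (5, -5), (9, 6), (7, 6), (-9, 5), (-10, -4).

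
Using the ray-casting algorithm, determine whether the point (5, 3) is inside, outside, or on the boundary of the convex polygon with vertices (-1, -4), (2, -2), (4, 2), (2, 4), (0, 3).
The point (5, 3) lies strictly outside the polygon

Cast a horizontal ray to the right from the query point and count how many polygon edges it crosses (each edge strictly once or zero times, handled with the usual half-open convention). 
Parity of crossings → even ⇒ outside.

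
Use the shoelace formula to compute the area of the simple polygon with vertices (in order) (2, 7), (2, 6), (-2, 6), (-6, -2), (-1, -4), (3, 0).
Area = 117/2

Shoelace formula: Area = (1/2) |Σ_i (x_i · y_{i+1} − x_{i+1} · y_i)| (indices mod n). Compute each cross term:
  (2)(6) − (2)(7) = -2
  (2)(6) − (-2)(6) = 24
  (-2)(-2) − (-6)(6) = 40
  (-6)(-4) − (-1)(-2) = 22
  (-1)(0) − (3)(-4) = 12
  (3)(7) − (2)(0) = 21
Sum = 117, so (signed) Area = 117/2 = 117/2, |Area| = 117/2.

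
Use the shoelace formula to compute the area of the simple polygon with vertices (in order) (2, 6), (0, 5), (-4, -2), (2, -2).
Area = 29

Shoelace formula: Area = (1/2) |Σ_i (x_i · y_{i+1} − x_{i+1} · y_i)| (indices mod n). Compute each cross term:
  (2)(5) − (0)(6) = 10
  (0)(-2) − (-4)(5) = 20
  (-4)(-2) − (2)(-2) = 12
  (2)(6) − (2)(-2) = 16
Sum = 58, so (signed) Area = 58/2 = 29, |Area| = 29.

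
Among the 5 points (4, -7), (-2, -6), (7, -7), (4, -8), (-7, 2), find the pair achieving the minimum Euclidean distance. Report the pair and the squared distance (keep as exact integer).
Pair = ((4, -7), (4, -8)); squared distance = 1

Compute all C(5, 2) = 10 pairwise squared distances (x_i − x_j)² + (y_i − y_j)². The minimum is 1, attained by the pair ((4, -7), (4, -8)).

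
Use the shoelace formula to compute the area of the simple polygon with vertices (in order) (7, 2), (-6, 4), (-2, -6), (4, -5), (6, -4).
Area = 86

Shoelace formula: Area = (1/2) |Σ_i (x_i · y_{i+1} − x_{i+1} · y_i)| (indices mod n). Compute each cross term:
  (7)(4) − (-6)(2) = 40
  (-6)(-6) − (-2)(4) = 44
  (-2)(-5) − (4)(-6) = 34
  (4)(-4) − (6)(-5) = 14
  (6)(2) − (7)(-4) = 40
Sum = 172, so (signed) Area = 172/2 = 86, |Area| = 86.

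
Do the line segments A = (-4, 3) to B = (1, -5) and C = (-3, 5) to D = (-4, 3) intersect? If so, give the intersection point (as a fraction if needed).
Yes; intersection at (-4, 3) (t = 0 on AB, s = 1 on CD)

Parametrize AB as A + t(B − A) = (-4 + 5 t, 3 + -8 t) and CD as C + s(D − C) = (-3 + -1 s, 5 + -2 s). Solve the linear system for (t, s). Determinant = 18 ≠ 0, so a unique intersection of the containing lines exists. Solution: t = 0, s = 1 — both in [0, 1], so the segments cross. Intersection point: (-4, 3).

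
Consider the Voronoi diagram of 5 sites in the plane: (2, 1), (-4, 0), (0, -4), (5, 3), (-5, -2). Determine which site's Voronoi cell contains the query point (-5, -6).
Nearest site = (-5, -2)

The Voronoi cell of site s contains exactly those query points closer to s than to any other site. Compute squared distances from q = (-5, -6) to each site:
  (-5 − -5)² + (-2 − -6)² = 16
  (0 − -5)² + (-4 − -6)² = 29
  (-4 − -5)² + (0 − -6)² = 37
  (2 − -5)² + (1 − -6)² = 98
  (5 − -5)² + (3 − -6)² = 181
Minimum is attained by (-5, -2), so q lies in its Voronoi cell.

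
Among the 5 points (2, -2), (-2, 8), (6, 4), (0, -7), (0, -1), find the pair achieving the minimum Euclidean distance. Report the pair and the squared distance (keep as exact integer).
Pair = ((2, -2), (0, -1)); squared distance = 5

Compute all C(5, 2) = 10 pairwise squared distances (x_i − x_j)² + (y_i − y_j)². The minimum is 5, attained by the pair ((2, -2), (0, -1)).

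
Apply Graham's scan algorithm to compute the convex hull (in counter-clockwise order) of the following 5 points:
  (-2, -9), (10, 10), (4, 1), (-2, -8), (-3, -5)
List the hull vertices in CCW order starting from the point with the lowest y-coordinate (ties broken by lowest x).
Hull (CCW) = [(-2, -9), (10, 10), (-3, -5)]

Graham scan procedure:
  1. Find the pivot p₀ = point with lowest y (tie → lowest x): (-2, -9).
  2. Sort the remaining points by polar angle around p₀.
  3. Walk through sorted points, maintaining a stack; pop the top while the last three entries make a non-left turn (cross product ≤ 0).
  4. Final stack is the convex hull in CCW order: (-2, -9), (10, 10), (-3, -5).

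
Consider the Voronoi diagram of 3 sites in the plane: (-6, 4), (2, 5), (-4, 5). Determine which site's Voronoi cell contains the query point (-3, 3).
Nearest site = (-4, 5)

The Voronoi cell of site s contains exactly those query points closer to s than to any other site. Compute squared distances from q = (-3, 3) to each site:
  (-4 − -3)² + (5 − 3)² = 5
  (-6 − -3)² + (4 − 3)² = 10
  (2 − -3)² + (5 − 3)² = 29
Minimum is attained by (-4, 5), so q lies in its Voronoi cell.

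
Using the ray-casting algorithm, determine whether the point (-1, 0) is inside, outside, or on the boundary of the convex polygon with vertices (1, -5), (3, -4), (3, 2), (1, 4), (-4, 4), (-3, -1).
The point (-1, 0) lies strictly inside the polygon

Cast a horizontal ray to the right from the query point and count how many polygon edges it crosses (each edge strictly once or zero times, handled with the usual half-open convention). 
Parity of crossings → odd ⇒ inside.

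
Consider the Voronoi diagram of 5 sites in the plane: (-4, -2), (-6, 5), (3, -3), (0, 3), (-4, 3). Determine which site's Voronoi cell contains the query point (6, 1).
Nearest site = (3, -3)

The Voronoi cell of site s contains exactly those query points closer to s than to any other site. Compute squared distances from q = (6, 1) to each site:
  (3 − 6)² + (-3 − 1)² = 25
  (0 − 6)² + (3 − 1)² = 40
  (-4 − 6)² + (3 − 1)² = 104
  (-4 − 6)² + (-2 − 1)² = 109
  (-6 − 6)² + (5 − 1)² = 160
Minimum is attained by (3, -3), so q lies in its Voronoi cell.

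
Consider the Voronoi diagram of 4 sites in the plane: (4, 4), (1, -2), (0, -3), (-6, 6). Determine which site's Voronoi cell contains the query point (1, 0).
Nearest site = (1, -2)

The Voronoi cell of site s contains exactly those query points closer to s than to any other site. Compute squared distances from q = (1, 0) to each site:
  (1 − 1)² + (-2 − 0)² = 4
  (0 − 1)² + (-3 − 0)² = 10
  (4 − 1)² + (4 − 0)² = 25
  (-6 − 1)² + (6 − 0)² = 85
Minimum is attained by (1, -2), so q lies in its Voronoi cell.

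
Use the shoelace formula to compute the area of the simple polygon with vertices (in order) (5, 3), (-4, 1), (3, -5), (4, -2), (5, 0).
Area = 73/2

Shoelace formula: Area = (1/2) |Σ_i (x_i · y_{i+1} − x_{i+1} · y_i)| (indices mod n). Compute each cross term:
  (5)(1) − (-4)(3) = 17
  (-4)(-5) − (3)(1) = 17
  (3)(-2) − (4)(-5) = 14
  (4)(0) − (5)(-2) = 10
  (5)(3) − (5)(0) = 15
Sum = 73, so (signed) Area = 73/2 = 73/2, |Area| = 73/2.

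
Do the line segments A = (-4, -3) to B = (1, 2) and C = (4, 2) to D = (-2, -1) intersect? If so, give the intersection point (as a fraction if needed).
Yes; intersection at (-2, -1) (t = 2/5 on AB, s = 1 on CD)

Parametrize AB as A + t(B − A) = (-4 + 5 t, -3 + 5 t) and CD as C + s(D − C) = (4 + -6 s, 2 + -3 s). Solve the linear system for (t, s). Determinant = -15 ≠ 0, so a unique intersection of the containing lines exists. Solution: t = 2/5, s = 1 — both in [0, 1], so the segments cross. Intersection point: (-2, -1).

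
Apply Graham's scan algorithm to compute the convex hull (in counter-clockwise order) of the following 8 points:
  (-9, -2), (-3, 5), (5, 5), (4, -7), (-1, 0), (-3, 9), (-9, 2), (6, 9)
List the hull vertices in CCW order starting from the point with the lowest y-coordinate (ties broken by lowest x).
Hull (CCW) = [(4, -7), (6, 9), (-3, 9), (-9, 2), (-9, -2)]

Graham scan procedure:
  1. Find the pivot p₀ = point with lowest y (tie → lowest x): (4, -7).
  2. Sort the remaining points by polar angle around p₀.
  3. Walk through sorted points, maintaining a stack; pop the top while the last three entries make a non-left turn (cross product ≤ 0).
  4. Final stack is the convex hull in CCW order: (4, -7), (6, 9), (-3, 9), (-9, 2), (-9, -2).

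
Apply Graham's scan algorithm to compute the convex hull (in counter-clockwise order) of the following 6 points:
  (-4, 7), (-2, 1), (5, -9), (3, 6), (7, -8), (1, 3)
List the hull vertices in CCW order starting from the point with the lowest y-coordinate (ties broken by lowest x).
Hull (CCW) = [(5, -9), (7, -8), (3, 6), (-4, 7), (-2, 1)]

Graham scan procedure:
  1. Find the pivot p₀ = point with lowest y (tie → lowest x): (5, -9).
  2. Sort the remaining points by polar angle around p₀.
  3. Walk through sorted points, maintaining a stack; pop the top while the last three entries make a non-left turn (cross product ≤ 0).
  4. Final stack is the convex hull in CCW order: (5, -9), (7, -8), (3, 6), (-4, 7), (-2, 1).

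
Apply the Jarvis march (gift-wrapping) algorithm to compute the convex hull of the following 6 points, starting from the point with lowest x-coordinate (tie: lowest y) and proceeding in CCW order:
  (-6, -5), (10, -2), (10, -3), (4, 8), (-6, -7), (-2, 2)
Hull (CCW) = [(-6, -7), (10, -3), (10, -2), (4, 8), (-2, 2), (-6, -5)]

Jarvis march: at each step, from the current hull vertex p, select the next vertex q as the point such that every other point lies strictly to the left of (or on) the directed line p → q. (Equivalently: for every other point r, the cross product (q − p) × (r − p) ≥ 0.)
Starting point (lowest x, tie lowest y): (-6, -7). Wrap until returning to start. Resulting hull: (-6, -7), (10, -3), (10, -2), (4, 8), (-2, 2), (-6, -5).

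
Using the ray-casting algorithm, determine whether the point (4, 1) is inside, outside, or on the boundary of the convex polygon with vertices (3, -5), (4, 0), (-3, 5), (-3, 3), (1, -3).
The point (4, 1) lies strictly outside the polygon

Cast a horizontal ray to the right from the query point and count how many polygon edges it crosses (each edge strictly once or zero times, handled with the usual half-open convention). 
Parity of crossings → even ⇒ outside.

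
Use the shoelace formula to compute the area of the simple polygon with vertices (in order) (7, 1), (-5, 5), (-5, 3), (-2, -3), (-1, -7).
Area = 65

Shoelace formula: Area = (1/2) |Σ_i (x_i · y_{i+1} − x_{i+1} · y_i)| (indices mod n). Compute each cross term:
  (7)(5) − (-5)(1) = 40
  (-5)(3) − (-5)(5) = 10
  (-5)(-3) − (-2)(3) = 21
  (-2)(-7) − (-1)(-3) = 11
  (-1)(1) − (7)(-7) = 48
Sum = 130, so (signed) Area = 130/2 = 65, |Area| = 65.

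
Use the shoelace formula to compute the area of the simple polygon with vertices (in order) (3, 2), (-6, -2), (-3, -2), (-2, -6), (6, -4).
Area = 47

Shoelace formula: Area = (1/2) |Σ_i (x_i · y_{i+1} − x_{i+1} · y_i)| (indices mod n). Compute each cross term:
  (3)(-2) − (-6)(2) = 6
  (-6)(-2) − (-3)(-2) = 6
  (-3)(-6) − (-2)(-2) = 14
  (-2)(-4) − (6)(-6) = 44
  (6)(2) − (3)(-4) = 24
Sum = 94, so (signed) Area = 94/2 = 47, |Area| = 47.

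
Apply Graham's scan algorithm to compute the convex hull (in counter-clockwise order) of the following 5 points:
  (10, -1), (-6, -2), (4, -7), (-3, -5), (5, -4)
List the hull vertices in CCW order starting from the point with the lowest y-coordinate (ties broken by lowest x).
Hull (CCW) = [(4, -7), (10, -1), (-6, -2), (-3, -5)]

Graham scan procedure:
  1. Find the pivot p₀ = point with lowest y (tie → lowest x): (4, -7).
  2. Sort the remaining points by polar angle around p₀.
  3. Walk through sorted points, maintaining a stack; pop the top while the last three entries make a non-left turn (cross product ≤ 0).
  4. Final stack is the convex hull in CCW order: (4, -7), (10, -1), (-6, -2), (-3, -5).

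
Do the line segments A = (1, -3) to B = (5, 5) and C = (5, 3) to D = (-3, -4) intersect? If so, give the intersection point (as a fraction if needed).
Yes; intersection at (29/9, 13/9) (t = 5/9 on AB, s = 2/9 on CD)

Parametrize AB as A + t(B − A) = (1 + 4 t, -3 + 8 t) and CD as C + s(D − C) = (5 + -8 s, 3 + -7 s). Solve the linear system for (t, s). Determinant = -36 ≠ 0, so a unique intersection of the containing lines exists. Solution: t = 5/9, s = 2/9 — both in [0, 1], so the segments cross. Intersection point: (29/9, 13/9).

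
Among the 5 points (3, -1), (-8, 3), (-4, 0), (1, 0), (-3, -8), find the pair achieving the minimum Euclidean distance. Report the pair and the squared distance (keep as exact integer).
Pair = ((3, -1), (1, 0)); squared distance = 5

Compute all C(5, 2) = 10 pairwise squared distances (x_i − x_j)² + (y_i − y_j)². The minimum is 5, attained by the pair ((3, -1), (1, 0)).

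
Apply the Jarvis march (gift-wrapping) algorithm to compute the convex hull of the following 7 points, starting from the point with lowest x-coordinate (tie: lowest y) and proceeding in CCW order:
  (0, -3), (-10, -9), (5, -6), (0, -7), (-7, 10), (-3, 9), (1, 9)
Hull (CCW) = [(-10, -9), (5, -6), (1, 9), (-7, 10)]

Jarvis march: at each step, from the current hull vertex p, select the next vertex q as the point such that every other point lies strictly to the left of (or on) the directed line p → q. (Equivalently: for every other point r, the cross product (q − p) × (r − p) ≥ 0.)
Starting point (lowest x, tie lowest y): (-10, -9). Wrap until returning to start. Resulting hull: (-10, -9), (5, -6), (1, 9), (-7, 10).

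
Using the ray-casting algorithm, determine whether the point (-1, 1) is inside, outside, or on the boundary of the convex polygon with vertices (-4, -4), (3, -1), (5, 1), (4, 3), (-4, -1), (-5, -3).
The point (-1, 1) lies strictly outside the polygon

Cast a horizontal ray to the right from the query point and count how many polygon edges it crosses (each edge strictly once or zero times, handled with the usual half-open convention). 
Parity of crossings → even ⇒ outside.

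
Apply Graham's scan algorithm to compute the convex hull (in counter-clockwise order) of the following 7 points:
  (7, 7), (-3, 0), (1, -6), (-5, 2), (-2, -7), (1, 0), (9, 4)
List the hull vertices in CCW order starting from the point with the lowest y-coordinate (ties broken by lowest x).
Hull (CCW) = [(-2, -7), (1, -6), (9, 4), (7, 7), (-5, 2)]

Graham scan procedure:
  1. Find the pivot p₀ = point with lowest y (tie → lowest x): (-2, -7).
  2. Sort the remaining points by polar angle around p₀.
  3. Walk through sorted points, maintaining a stack; pop the top while the last three entries make a non-left turn (cross product ≤ 0).
  4. Final stack is the convex hull in CCW order: (-2, -7), (1, -6), (9, 4), (7, 7), (-5, 2).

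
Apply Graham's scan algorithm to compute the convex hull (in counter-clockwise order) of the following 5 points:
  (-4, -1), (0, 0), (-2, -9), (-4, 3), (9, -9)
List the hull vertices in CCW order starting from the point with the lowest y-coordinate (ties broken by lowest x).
Hull (CCW) = [(-2, -9), (9, -9), (0, 0), (-4, 3), (-4, -1)]

Graham scan procedure:
  1. Find the pivot p₀ = point with lowest y (tie → lowest x): (-2, -9).
  2. Sort the remaining points by polar angle around p₀.
  3. Walk through sorted points, maintaining a stack; pop the top while the last three entries make a non-left turn (cross product ≤ 0).
  4. Final stack is the convex hull in CCW order: (-2, -9), (9, -9), (0, 0), (-4, 3), (-4, -1).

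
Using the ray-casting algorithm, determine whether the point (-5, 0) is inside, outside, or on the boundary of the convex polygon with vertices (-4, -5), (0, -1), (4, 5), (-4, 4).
The point (-5, 0) lies strictly outside the polygon

Cast a horizontal ray to the right from the query point and count how many polygon edges it crosses (each edge strictly once or zero times, handled with the usual half-open convention). 
Parity of crossings → even ⇒ outside.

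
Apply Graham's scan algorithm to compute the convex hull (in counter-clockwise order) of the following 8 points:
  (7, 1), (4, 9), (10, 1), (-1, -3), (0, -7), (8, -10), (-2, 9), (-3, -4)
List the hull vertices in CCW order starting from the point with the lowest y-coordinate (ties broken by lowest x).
Hull (CCW) = [(8, -10), (10, 1), (4, 9), (-2, 9), (-3, -4), (0, -7)]

Graham scan procedure:
  1. Find the pivot p₀ = point with lowest y (tie → lowest x): (8, -10).
  2. Sort the remaining points by polar angle around p₀.
  3. Walk through sorted points, maintaining a stack; pop the top while the last three entries make a non-left turn (cross product ≤ 0).
  4. Final stack is the convex hull in CCW order: (8, -10), (10, 1), (4, 9), (-2, 9), (-3, -4), (0, -7).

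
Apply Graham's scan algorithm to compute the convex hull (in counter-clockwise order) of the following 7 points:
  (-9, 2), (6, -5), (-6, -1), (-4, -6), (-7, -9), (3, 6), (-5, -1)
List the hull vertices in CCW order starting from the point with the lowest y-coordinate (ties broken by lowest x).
Hull (CCW) = [(-7, -9), (6, -5), (3, 6), (-9, 2)]

Graham scan procedure:
  1. Find the pivot p₀ = point with lowest y (tie → lowest x): (-7, -9).
  2. Sort the remaining points by polar angle around p₀.
  3. Walk through sorted points, maintaining a stack; pop the top while the last three entries make a non-left turn (cross product ≤ 0).
  4. Final stack is the convex hull in CCW order: (-7, -9), (6, -5), (3, 6), (-9, 2).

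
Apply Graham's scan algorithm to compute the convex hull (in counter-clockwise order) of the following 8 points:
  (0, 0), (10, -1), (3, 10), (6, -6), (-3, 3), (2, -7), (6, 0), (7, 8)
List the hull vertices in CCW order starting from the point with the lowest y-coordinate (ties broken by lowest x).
Hull (CCW) = [(2, -7), (6, -6), (10, -1), (7, 8), (3, 10), (-3, 3)]

Graham scan procedure:
  1. Find the pivot p₀ = point with lowest y (tie → lowest x): (2, -7).
  2. Sort the remaining points by polar angle around p₀.
  3. Walk through sorted points, maintaining a stack; pop the top while the last three entries make a non-left turn (cross product ≤ 0).
  4. Final stack is the convex hull in CCW order: (2, -7), (6, -6), (10, -1), (7, 8), (3, 10), (-3, 3).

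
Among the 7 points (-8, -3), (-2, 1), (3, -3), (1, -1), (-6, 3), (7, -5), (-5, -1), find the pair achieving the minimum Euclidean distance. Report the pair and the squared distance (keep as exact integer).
Pair = ((3, -3), (1, -1)); squared distance = 8

Compute all C(7, 2) = 21 pairwise squared distances (x_i − x_j)² + (y_i − y_j)². The minimum is 8, attained by the pair ((3, -3), (1, -1)).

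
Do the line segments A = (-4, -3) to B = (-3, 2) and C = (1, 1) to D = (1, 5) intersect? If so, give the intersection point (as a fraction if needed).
No (intersection of containing lines falls outside at least one segment)

Parametrize and solve: t = 5, s = 21/4. At least one of these is outside [0, 1], so the segments do not intersect.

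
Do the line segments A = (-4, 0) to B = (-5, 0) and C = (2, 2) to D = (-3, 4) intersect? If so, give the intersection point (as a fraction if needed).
No (intersection of containing lines falls outside at least one segment)

Parametrize and solve: t = -11, s = -1. At least one of these is outside [0, 1], so the segments do not intersect.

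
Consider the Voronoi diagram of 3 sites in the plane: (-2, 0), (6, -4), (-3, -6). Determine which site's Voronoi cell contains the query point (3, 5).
Nearest site = (-2, 0)

The Voronoi cell of site s contains exactly those query points closer to s than to any other site. Compute squared distances from q = (3, 5) to each site:
  (-2 − 3)² + (0 − 5)² = 50
  (6 − 3)² + (-4 − 5)² = 90
  (-3 − 3)² + (-6 − 5)² = 157
Minimum is attained by (-2, 0), so q lies in its Voronoi cell.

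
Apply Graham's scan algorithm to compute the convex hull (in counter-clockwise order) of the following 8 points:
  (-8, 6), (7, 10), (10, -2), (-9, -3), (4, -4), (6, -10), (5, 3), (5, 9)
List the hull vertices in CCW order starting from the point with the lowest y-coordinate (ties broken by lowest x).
Hull (CCW) = [(6, -10), (10, -2), (7, 10), (-8, 6), (-9, -3)]

Graham scan procedure:
  1. Find the pivot p₀ = point with lowest y (tie → lowest x): (6, -10).
  2. Sort the remaining points by polar angle around p₀.
  3. Walk through sorted points, maintaining a stack; pop the top while the last three entries make a non-left turn (cross product ≤ 0).
  4. Final stack is the convex hull in CCW order: (6, -10), (10, -2), (7, 10), (-8, 6), (-9, -3).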